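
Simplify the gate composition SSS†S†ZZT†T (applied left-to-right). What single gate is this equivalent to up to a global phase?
I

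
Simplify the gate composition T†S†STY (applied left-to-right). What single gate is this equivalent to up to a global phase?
Y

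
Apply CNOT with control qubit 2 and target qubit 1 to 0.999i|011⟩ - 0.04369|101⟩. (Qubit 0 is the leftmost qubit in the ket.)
0.999i|001⟩ - 0.04369|111⟩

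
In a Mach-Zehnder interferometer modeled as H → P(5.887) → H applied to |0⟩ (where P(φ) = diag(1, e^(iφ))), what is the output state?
(0.9613 - 0.193i)|0⟩ + (0.03873 + 0.193i)|1⟩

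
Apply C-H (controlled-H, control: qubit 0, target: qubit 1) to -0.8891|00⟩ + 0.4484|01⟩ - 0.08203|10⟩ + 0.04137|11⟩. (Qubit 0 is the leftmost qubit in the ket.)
-0.8891|00⟩ + 0.4484|01⟩ - 0.02875|10⟩ - 0.08726|11⟩

C-H leaves the control-|0⟩ kets |00⟩, |01⟩ unchanged and applies H to qubit 1 on the control-|1⟩ pair (|10⟩, |11⟩).
H = [[1/√2, 1/√2], [1/√2, -1/√2]].
With a = amp(|10⟩) = -0.08203 and b = amp(|11⟩) = 0.04137:
new amp(|10⟩) = (1/√2)·a + (1/√2)·b = -0.02875
new amp(|11⟩) = (1/√2)·a + (-1/√2)·b = -0.08726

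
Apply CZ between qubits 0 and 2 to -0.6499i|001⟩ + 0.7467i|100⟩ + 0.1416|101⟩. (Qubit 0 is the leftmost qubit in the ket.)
-0.6499i|001⟩ + 0.7467i|100⟩ - 0.1416|101⟩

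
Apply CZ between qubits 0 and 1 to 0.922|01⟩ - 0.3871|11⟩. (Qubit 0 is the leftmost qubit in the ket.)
0.922|01⟩ + 0.3871|11⟩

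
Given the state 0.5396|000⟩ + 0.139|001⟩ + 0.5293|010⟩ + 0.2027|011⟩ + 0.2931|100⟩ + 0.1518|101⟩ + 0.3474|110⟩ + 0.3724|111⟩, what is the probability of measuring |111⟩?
0.1387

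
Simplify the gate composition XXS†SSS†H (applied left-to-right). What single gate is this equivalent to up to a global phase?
H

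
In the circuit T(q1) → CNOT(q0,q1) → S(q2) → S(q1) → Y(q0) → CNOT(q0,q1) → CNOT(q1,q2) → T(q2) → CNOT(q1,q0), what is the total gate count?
9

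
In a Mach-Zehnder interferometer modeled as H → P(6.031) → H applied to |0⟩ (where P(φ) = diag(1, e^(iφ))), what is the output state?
(0.9842 - 0.1248i)|0⟩ + (0.01582 + 0.1248i)|1⟩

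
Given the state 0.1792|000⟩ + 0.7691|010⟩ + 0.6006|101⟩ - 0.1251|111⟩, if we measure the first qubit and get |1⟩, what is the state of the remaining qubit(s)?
0.979|01⟩ - 0.2039|11⟩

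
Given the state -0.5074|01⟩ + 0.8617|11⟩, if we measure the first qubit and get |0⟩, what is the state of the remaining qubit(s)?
-|1⟩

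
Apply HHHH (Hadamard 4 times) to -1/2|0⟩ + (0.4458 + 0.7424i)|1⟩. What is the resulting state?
-1/2|0⟩ + (0.4458 + 0.7424i)|1⟩

H² = I, so an even number of Hadamards cancels: H^4 = I and the state is unchanged.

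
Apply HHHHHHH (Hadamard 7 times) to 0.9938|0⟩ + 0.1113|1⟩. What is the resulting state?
0.7814|0⟩ + 0.624|1⟩

H² = I, so H^7 = H: a single Hadamard. With (a, b) = (0.9938, 0.1113), H gives ((a + b)/√2, (a − b)/√2) = (0.7814, 0.624).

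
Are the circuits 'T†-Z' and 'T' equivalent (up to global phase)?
No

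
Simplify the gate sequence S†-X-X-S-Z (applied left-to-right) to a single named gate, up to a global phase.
Z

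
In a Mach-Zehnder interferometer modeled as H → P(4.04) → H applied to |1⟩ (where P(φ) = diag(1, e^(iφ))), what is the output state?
(0.8114 + 0.3912i)|0⟩ + (0.1886 - 0.3912i)|1⟩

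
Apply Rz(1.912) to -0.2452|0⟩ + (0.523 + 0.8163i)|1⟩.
(-0.1414 + 0.2003i)|0⟩ + (-0.3652 + 0.8981i)|1⟩

Rz(1.912) = [[e^(−iθ/2), 0], [0, e^(iθ/2)]] with e^(±iθ/2) = cos(θ/2) ± i·sin(θ/2); θ = 1.912, cos(θ/2) ≈ 0.576792, sin(θ/2) ≈ 0.816891.
With a = amp(|0⟩) = -0.2452 and b = amp(|1⟩) = (0.523 + 0.8163i):
new amp(|0⟩) = (0.576792 - 0.816891i)·a = (-0.1414 + 0.2003i)
new amp(|1⟩) = (0.576792 + 0.816891i)·b = (-0.3652 + 0.8981i)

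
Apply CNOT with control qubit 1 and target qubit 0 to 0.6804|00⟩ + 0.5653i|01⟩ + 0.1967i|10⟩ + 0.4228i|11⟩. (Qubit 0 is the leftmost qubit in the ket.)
0.6804|00⟩ + 0.4228i|01⟩ + 0.1967i|10⟩ + 0.5653i|11⟩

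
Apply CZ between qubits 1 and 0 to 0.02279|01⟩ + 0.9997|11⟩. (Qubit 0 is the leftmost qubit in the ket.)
0.02279|01⟩ - 0.9997|11⟩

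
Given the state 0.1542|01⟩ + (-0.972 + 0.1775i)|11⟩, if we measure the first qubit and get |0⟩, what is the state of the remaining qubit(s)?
|1⟩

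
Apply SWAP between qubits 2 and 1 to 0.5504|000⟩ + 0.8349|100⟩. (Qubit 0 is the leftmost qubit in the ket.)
0.5504|000⟩ + 0.8349|100⟩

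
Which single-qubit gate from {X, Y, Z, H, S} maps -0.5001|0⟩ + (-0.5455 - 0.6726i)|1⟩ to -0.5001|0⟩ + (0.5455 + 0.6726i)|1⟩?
Z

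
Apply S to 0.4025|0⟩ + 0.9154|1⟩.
0.4025|0⟩ + 0.9154i|1⟩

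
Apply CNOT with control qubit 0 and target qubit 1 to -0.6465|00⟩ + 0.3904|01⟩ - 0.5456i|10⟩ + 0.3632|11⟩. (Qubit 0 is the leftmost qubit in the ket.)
-0.6465|00⟩ + 0.3904|01⟩ + 0.3632|10⟩ - 0.5456i|11⟩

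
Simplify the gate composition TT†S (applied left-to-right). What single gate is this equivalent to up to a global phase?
S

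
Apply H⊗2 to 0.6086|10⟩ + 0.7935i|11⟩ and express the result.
(0.3043 + 0.3968i)|00⟩ + (0.3043 - 0.3968i)|01⟩ + (-0.3043 - 0.3968i)|10⟩ + (-0.3043 + 0.3968i)|11⟩

H⊗2 gives amp(|y⟩) = (1/2) Σ_x (−1)^(x·y) amp(|x⟩), where x·y is the number of positions in which both x and y have a 1.
|00⟩: (0.6086 + 0.7935i)/2 = (0.3043 + 0.3968i)
|01⟩: (0.6086 - 0.7935i)/2 = (0.3043 - 0.3968i)
|10⟩: (-0.6086 - 0.7935i)/2 = (-0.3043 - 0.3968i)
|11⟩: (-0.6086 + 0.7935i)/2 = (-0.3043 + 0.3968i)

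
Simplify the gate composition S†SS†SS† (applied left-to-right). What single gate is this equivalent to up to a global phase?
S†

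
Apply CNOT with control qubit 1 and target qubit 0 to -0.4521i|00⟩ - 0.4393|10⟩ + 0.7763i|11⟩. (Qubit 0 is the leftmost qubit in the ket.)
-0.4521i|00⟩ + 0.7763i|01⟩ - 0.4393|10⟩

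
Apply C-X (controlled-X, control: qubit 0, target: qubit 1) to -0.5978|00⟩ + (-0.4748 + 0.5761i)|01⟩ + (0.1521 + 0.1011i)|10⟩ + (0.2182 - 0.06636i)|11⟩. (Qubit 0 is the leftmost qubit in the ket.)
-0.5978|00⟩ + (-0.4748 + 0.5761i)|01⟩ + (0.2182 - 0.06636i)|10⟩ + (0.1521 + 0.1011i)|11⟩

C-X leaves the control-|0⟩ kets |00⟩, |01⟩ unchanged and applies X to qubit 1 on the control-|1⟩ pair (|10⟩, |11⟩).
X = [[0, 1], [1, 0]].
With a = amp(|10⟩) = (0.1521 + 0.1011i) and b = amp(|11⟩) = (0.2182 - 0.06636i):
new amp(|10⟩) = (1)·b = (0.2182 - 0.06636i)
new amp(|11⟩) = (1)·a = (0.1521 + 0.1011i)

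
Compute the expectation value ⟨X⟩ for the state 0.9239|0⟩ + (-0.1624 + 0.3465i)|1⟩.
-0.3001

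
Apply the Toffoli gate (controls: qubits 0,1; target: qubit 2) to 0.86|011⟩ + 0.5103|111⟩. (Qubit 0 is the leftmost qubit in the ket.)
0.86|011⟩ + 0.5103|110⟩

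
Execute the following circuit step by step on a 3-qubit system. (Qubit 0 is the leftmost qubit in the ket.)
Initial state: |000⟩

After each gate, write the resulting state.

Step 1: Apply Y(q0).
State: i|100⟩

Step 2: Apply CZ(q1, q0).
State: i|100⟩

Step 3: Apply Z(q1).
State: i|100⟩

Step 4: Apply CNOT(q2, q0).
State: i|100⟩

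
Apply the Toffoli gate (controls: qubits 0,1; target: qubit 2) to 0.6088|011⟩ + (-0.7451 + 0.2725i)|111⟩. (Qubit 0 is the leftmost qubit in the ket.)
0.6088|011⟩ + (-0.7451 + 0.2725i)|110⟩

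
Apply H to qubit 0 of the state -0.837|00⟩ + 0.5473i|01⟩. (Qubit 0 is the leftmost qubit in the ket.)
-0.5918|00⟩ + 0.387i|01⟩ - 0.5918|10⟩ + 0.387i|11⟩

H on qubit 0 mixes each pair of kets that differ only in qubit 0: amplitudes (a, b) of (|…0…⟩, |…1…⟩) become ((a + b)/√2, (a − b)/√2). Kets absent from the input have amplitude 0.
(|00⟩, |10⟩): (a, b) = (-0.837, 0) → (-0.5918, -0.5918)
(|01⟩, |11⟩): (a, b) = (0.5473i, 0) → (0.387i, 0.387i)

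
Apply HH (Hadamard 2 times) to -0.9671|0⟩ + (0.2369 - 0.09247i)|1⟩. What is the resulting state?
-0.9671|0⟩ + (0.2369 - 0.09247i)|1⟩

H² = I, so an even number of Hadamards cancels: H^2 = I and the state is unchanged.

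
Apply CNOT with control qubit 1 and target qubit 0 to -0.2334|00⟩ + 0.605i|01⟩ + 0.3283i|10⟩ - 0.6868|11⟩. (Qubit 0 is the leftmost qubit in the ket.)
-0.2334|00⟩ - 0.6868|01⟩ + 0.3283i|10⟩ + 0.605i|11⟩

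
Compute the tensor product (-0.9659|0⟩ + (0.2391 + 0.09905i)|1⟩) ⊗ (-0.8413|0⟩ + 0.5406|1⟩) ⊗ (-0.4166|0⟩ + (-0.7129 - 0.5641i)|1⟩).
-0.3385|000⟩ + (-0.5793 - 0.4584i)|001⟩ + 0.2175|010⟩ + (0.3723 + 0.2946i)|011⟩ + (0.0838 + 0.03472i)|100⟩ + (0.0964 + 0.1729i)|101⟩ + (-0.05385 - 0.02231i)|110⟩ + (-0.06194 - 0.1111i)|111⟩

amp(|b₁b₂…⟩) = product of the factor amplitudes for bits b₁, b₂, …; only kets whose every factor amplitude is nonzero survive.
|000⟩: (-0.9659)(-0.8413)(-0.4166) = -0.3385
|001⟩: (-0.9659)(-0.8413)(-0.7129 - 0.5641i) = (-0.5793 - 0.4584i)
|010⟩: (-0.9659)(0.5406)(-0.4166) = 0.2175
|011⟩: (-0.9659)(0.5406)(-0.7129 - 0.5641i) = (0.3723 + 0.2946i)
|100⟩: (0.2391 + 0.09905i)(-0.8413)(-0.4166) = (0.0838 + 0.03472i)
|101⟩: (0.2391 + 0.09905i)(-0.8413)(-0.7129 - 0.5641i) = (0.0964 + 0.1729i)
|110⟩: (0.2391 + 0.09905i)(0.5406)(-0.4166) = (-0.05385 - 0.02231i)
|111⟩: (0.2391 + 0.09905i)(0.5406)(-0.7129 - 0.5641i) = (-0.06194 - 0.1111i)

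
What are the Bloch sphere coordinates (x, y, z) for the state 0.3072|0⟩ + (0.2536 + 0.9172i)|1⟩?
(0.1558, 0.5635, -0.8112)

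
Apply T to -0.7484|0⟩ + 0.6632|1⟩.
-0.7484|0⟩ + (0.469 + 0.469i)|1⟩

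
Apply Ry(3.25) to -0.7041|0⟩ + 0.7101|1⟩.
-0.6709|0⟩ - 0.7415|1⟩

Ry(3.25) = [[cos(θ/2), −sin(θ/2)], [sin(θ/2), cos(θ/2)]]; θ = 3.25, cos(θ/2) ≈ -0.0541771, sin(θ/2) ≈ 0.998531.
With a = amp(|0⟩) = -0.7041 and b = amp(|1⟩) = 0.7101:
new amp(|0⟩) = (-0.0541771)·a + (-0.998531)·b = -0.6709
new amp(|1⟩) = (0.998531)·a + (-0.0541771)·b = -0.7415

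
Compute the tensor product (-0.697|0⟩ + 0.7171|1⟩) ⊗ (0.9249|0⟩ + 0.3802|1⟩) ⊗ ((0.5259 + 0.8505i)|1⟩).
(-0.339 - 0.5483i)|001⟩ + (-0.1394 - 0.2254i)|011⟩ + (0.3488 + 0.5641i)|101⟩ + (0.1434 + 0.2319i)|111⟩

amp(|b₁b₂…⟩) = product of the factor amplitudes for bits b₁, b₂, …; only kets whose every factor amplitude is nonzero survive.
|001⟩: (-0.697)(0.9249)(0.5259 + 0.8505i) = (-0.339 - 0.5483i)
|011⟩: (-0.697)(0.3802)(0.5259 + 0.8505i) = (-0.1394 - 0.2254i)
|101⟩: (0.7171)(0.9249)(0.5259 + 0.8505i) = (0.3488 + 0.5641i)
|111⟩: (0.7171)(0.3802)(0.5259 + 0.8505i) = (0.1434 + 0.2319i)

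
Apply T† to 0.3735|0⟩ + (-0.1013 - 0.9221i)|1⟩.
0.3735|0⟩ + (-0.7237 - 0.5804i)|1⟩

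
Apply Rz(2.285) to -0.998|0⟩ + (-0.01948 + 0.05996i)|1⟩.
(-0.4145 + 0.9079i)|0⟩ + (-0.06263 + 0.007182i)|1⟩

Rz(2.285) = [[e^(−iθ/2), 0], [0, e^(iθ/2)]] with e^(±iθ/2) = cos(θ/2) ± i·sin(θ/2); θ = 2.285, cos(θ/2) ≈ 0.415322, sin(θ/2) ≈ 0.909675.
With a = amp(|0⟩) = -0.998 and b = amp(|1⟩) = (-0.01948 + 0.05996i):
new amp(|0⟩) = (0.415322 - 0.909675i)·a = (-0.4145 + 0.9079i)
new amp(|1⟩) = (0.415322 + 0.909675i)·b = (-0.06263 + 0.007182i)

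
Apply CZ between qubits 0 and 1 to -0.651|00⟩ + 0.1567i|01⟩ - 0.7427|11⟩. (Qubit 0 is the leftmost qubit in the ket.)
-0.651|00⟩ + 0.1567i|01⟩ + 0.7427|11⟩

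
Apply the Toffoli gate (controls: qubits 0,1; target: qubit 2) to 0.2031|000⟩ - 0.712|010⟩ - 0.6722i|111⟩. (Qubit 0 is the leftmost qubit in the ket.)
0.2031|000⟩ - 0.712|010⟩ - 0.6722i|110⟩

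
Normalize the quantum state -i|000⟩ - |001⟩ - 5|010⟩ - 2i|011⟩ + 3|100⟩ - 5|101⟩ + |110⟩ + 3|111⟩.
-0.1155i|000⟩ - 0.1155|001⟩ - 1/√3|010⟩ - 0.2309i|011⟩ + 0.3464|100⟩ - 1/√3|101⟩ + 0.1155|110⟩ + 0.3464|111⟩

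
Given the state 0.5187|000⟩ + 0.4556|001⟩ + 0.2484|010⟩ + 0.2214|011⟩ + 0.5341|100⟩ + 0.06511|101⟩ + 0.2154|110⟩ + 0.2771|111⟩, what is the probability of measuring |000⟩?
0.269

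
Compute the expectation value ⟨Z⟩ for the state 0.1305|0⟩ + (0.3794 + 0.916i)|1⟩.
-0.966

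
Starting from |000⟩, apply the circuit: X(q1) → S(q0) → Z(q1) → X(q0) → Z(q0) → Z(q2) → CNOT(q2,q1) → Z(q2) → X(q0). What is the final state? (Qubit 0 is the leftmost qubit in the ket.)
|010⟩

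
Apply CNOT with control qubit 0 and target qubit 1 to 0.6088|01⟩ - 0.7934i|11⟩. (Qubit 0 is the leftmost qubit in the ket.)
0.6088|01⟩ - 0.7934i|10⟩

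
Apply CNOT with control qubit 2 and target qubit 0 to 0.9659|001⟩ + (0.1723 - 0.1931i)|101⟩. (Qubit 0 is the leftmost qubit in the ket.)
(0.1723 - 0.1931i)|001⟩ + 0.9659|101⟩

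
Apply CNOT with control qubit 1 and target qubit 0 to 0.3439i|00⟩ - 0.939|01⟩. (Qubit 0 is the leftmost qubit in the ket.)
0.3439i|00⟩ - 0.939|11⟩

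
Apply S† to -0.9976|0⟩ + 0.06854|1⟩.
-0.9976|0⟩ - 0.06854i|1⟩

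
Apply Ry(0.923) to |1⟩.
-0.4453|0⟩ + 0.8954|1⟩

Ry(0.923) = [[cos(θ/2), −sin(θ/2)], [sin(θ/2), cos(θ/2)]]; θ = 0.923, cos(θ/2) ≈ 0.895386, sin(θ/2) ≈ 0.445292.
With a = amp(|0⟩) = 0 and b = amp(|1⟩) = 1:
new amp(|0⟩) = (0.895386)·a + (-0.445292)·b = -0.4453
new amp(|1⟩) = (0.445292)·a + (0.895386)·b = 0.8954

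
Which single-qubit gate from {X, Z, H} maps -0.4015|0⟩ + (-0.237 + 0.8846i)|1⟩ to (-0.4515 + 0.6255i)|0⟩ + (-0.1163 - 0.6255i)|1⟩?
H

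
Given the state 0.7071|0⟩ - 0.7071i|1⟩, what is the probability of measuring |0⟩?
0.5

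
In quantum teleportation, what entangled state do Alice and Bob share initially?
Bell state |Φ+⟩ = (|00⟩ + |11⟩)/√2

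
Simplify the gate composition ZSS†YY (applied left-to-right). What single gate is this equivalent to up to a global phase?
Z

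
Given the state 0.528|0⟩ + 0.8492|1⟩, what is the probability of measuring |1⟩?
0.7211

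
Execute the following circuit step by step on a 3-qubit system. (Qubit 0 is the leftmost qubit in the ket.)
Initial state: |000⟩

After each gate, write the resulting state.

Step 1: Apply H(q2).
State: 1/√2|000⟩ + 1/√2|001⟩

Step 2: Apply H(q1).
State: 1/2|000⟩ + 1/2|001⟩ + 1/2|010⟩ + 1/2|011⟩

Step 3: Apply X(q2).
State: 1/2|000⟩ + 1/2|001⟩ + 1/2|010⟩ + 1/2|011⟩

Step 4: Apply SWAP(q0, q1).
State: 1/2|000⟩ + 1/2|001⟩ + 1/2|100⟩ + 1/2|101⟩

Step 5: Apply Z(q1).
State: 1/2|000⟩ + 1/2|001⟩ + 1/2|100⟩ + 1/2|101⟩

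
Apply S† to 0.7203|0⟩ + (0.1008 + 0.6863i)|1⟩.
0.7203|0⟩ + (0.6863 - 0.1008i)|1⟩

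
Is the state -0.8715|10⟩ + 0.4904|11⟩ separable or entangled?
Separable

Writing the state as a|00⟩ + b|01⟩ + c|10⟩ + d|11⟩, it is a product state iff ad − bc = 0.
Here (a, b, c, d) = (0, 0, -0.8715, 0.4904): ad − bc = (0)(0.4904) − (0)(-0.8715) = 0, so the state is separable.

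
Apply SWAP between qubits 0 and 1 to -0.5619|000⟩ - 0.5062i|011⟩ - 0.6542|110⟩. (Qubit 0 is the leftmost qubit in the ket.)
-0.5619|000⟩ - 0.5062i|101⟩ - 0.6542|110⟩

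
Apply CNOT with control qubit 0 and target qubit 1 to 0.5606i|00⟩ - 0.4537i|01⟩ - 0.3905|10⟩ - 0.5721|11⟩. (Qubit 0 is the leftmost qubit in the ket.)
0.5606i|00⟩ - 0.4537i|01⟩ - 0.5721|10⟩ - 0.3905|11⟩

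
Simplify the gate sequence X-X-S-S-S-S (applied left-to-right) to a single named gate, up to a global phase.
I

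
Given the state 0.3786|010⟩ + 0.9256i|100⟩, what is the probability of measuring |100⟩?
0.8567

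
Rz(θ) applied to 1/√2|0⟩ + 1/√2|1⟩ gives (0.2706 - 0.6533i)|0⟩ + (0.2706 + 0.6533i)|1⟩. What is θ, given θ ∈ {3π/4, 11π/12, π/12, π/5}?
3π/4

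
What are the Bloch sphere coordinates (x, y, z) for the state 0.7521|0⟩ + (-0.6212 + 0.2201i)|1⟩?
(-0.9344, 0.3311, 0.1313)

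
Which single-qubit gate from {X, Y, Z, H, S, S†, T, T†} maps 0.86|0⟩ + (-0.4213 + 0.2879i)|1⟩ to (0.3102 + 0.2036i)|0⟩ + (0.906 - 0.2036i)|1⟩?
H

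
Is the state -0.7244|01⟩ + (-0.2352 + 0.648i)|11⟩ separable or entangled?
Separable

Writing the state as a|00⟩ + b|01⟩ + c|10⟩ + d|11⟩, it is a product state iff ad − bc = 0.
Here (a, b, c, d) = (0, -0.7244, 0, (-0.2352 + 0.648i)): ad − bc = (0)(-0.2352 + 0.648i) − (-0.7244)(0) = 0, so the state is separable.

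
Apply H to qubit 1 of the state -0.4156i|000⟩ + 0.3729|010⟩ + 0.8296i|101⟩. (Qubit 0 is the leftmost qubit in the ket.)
(0.2637 - 0.2939i)|000⟩ + (-0.2637 - 0.2939i)|010⟩ + 0.5866i|101⟩ + 0.5866i|111⟩

H on qubit 1 mixes each pair of kets that differ only in qubit 1: amplitudes (a, b) of (|…0…⟩, |…1…⟩) become ((a + b)/√2, (a − b)/√2). Kets absent from the input have amplitude 0.
(|000⟩, |010⟩): (a, b) = (-0.4156i, 0.3729) → ((0.2637 - 0.2939i), (-0.2637 - 0.2939i))
(|101⟩, |111⟩): (a, b) = (0.8296i, 0) → (0.5866i, 0.5866i)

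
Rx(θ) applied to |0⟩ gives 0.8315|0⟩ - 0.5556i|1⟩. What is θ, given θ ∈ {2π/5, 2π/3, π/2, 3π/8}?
3π/8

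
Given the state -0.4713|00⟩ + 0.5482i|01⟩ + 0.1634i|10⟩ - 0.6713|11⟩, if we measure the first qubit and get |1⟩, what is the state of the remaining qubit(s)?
0.2365i|0⟩ - 0.9716|1⟩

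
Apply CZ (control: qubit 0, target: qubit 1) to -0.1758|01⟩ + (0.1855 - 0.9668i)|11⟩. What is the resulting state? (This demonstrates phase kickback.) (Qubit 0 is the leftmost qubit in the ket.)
-0.1758|01⟩ + (-0.1855 + 0.9668i)|11⟩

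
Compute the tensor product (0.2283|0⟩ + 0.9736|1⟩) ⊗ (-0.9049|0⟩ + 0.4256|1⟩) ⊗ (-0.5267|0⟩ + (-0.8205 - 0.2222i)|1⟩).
0.1088|000⟩ + (0.1695 + 0.0459i)|001⟩ - 0.05118|010⟩ + (-0.07972 - 0.02159i)|011⟩ + 0.464|100⟩ + (0.7229 + 0.1958i)|101⟩ - 0.2182|110⟩ + (-0.34 - 0.09207i)|111⟩

amp(|b₁b₂…⟩) = product of the factor amplitudes for bits b₁, b₂, …; only kets whose every factor amplitude is nonzero survive.
|000⟩: (0.2283)(-0.9049)(-0.5267) = 0.1088
|001⟩: (0.2283)(-0.9049)(-0.8205 - 0.2222i) = (0.1695 + 0.0459i)
|010⟩: (0.2283)(0.4256)(-0.5267) = -0.05118
|011⟩: (0.2283)(0.4256)(-0.8205 - 0.2222i) = (-0.07972 - 0.02159i)
|100⟩: (0.9736)(-0.9049)(-0.5267) = 0.464
|101⟩: (0.9736)(-0.9049)(-0.8205 - 0.2222i) = (0.7229 + 0.1958i)
|110⟩: (0.9736)(0.4256)(-0.5267) = -0.2182
|111⟩: (0.9736)(0.4256)(-0.8205 - 0.2222i) = (-0.34 - 0.09207i)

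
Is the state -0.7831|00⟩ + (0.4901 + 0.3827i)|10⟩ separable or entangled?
Separable

Writing the state as a|00⟩ + b|01⟩ + c|10⟩ + d|11⟩, it is a product state iff ad − bc = 0.
Here (a, b, c, d) = (-0.7831, 0, (0.4901 + 0.3827i), 0): ad − bc = (-0.7831)(0) − (0)(0.4901 + 0.3827i) = 0, so the state is separable.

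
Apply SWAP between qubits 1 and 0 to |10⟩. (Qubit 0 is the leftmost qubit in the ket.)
|01⟩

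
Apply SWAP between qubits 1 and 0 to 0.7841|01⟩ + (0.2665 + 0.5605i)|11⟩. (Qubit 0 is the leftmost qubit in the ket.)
0.7841|10⟩ + (0.2665 + 0.5605i)|11⟩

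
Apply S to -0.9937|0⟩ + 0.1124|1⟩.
-0.9937|0⟩ + 0.1124i|1⟩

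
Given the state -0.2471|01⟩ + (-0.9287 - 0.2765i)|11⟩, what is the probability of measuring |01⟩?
0.06106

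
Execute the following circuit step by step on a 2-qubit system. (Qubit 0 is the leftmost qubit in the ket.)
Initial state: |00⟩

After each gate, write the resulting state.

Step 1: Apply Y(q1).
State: i|01⟩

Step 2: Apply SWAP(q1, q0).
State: i|10⟩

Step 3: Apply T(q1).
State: i|10⟩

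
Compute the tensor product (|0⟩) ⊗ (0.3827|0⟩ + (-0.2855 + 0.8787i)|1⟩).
0.3827|00⟩ + (-0.2855 + 0.8787i)|01⟩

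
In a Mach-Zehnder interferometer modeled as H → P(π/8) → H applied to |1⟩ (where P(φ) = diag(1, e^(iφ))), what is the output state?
(0.03806 - 0.1913i)|0⟩ + (0.9619 + 0.1913i)|1⟩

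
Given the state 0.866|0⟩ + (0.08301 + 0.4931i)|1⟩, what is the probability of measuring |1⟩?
0.25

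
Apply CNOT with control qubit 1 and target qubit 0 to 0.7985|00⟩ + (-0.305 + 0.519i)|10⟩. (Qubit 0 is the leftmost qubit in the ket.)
0.7985|00⟩ + (-0.305 + 0.519i)|10⟩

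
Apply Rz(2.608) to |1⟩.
(0.2636 + 0.9646i)|1⟩

Rz(2.608) = [[e^(−iθ/2), 0], [0, e^(iθ/2)]] with e^(±iθ/2) = cos(θ/2) ± i·sin(θ/2); θ = 2.608, cos(θ/2) ≈ 0.263642, sin(θ/2) ≈ 0.96462.
With a = amp(|0⟩) = 0 and b = amp(|1⟩) = 1:
new amp(|0⟩) = (0.263642 - 0.96462i)·a = 0
new amp(|1⟩) = (0.263642 + 0.96462i)·b = (0.2636 + 0.9646i)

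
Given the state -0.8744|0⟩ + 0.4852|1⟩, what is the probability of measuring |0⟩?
0.7646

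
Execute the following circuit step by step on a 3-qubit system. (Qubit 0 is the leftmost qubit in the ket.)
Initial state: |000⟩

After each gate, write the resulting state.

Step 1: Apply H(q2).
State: 1/√2|000⟩ + 1/√2|001⟩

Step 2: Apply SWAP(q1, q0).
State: 1/√2|000⟩ + 1/√2|001⟩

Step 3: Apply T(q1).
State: 1/√2|000⟩ + 1/√2|001⟩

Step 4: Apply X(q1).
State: 1/√2|010⟩ + 1/√2|011⟩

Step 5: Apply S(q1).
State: (1/√2)i|010⟩ + (1/√2)i|011⟩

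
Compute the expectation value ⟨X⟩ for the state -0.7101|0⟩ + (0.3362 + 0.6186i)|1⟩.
-0.4775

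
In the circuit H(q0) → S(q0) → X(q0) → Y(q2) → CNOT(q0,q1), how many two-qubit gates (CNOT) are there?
1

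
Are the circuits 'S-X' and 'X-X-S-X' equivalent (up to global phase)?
Yes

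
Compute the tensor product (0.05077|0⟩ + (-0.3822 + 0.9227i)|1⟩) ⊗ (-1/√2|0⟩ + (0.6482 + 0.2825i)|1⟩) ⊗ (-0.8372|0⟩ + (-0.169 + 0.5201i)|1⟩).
0.03006|000⟩ + (0.006067 - 0.01867i)|001⟩ + (-0.02755 - 0.01201i)|010⟩ + (-0.01302 + 0.01469i)|011⟩ + (-0.2263 + 0.5462i)|100⟩ + (0.2937 + 0.2508i)|101⟩ + (0.4256 - 0.4103i)|110⟩ + (-0.169 - 0.3473i)|111⟩

amp(|b₁b₂…⟩) = product of the factor amplitudes for bits b₁, b₂, …; only kets whose every factor amplitude is nonzero survive.
|000⟩: (0.05077)(-1/√2)(-0.8372) = 0.03006
|001⟩: (0.05077)(-1/√2)(-0.169 + 0.5201i) = (0.006067 - 0.01867i)
|010⟩: (0.05077)(0.6482 + 0.2825i)(-0.8372) = (-0.02755 - 0.01201i)
|011⟩: (0.05077)(0.6482 + 0.2825i)(-0.169 + 0.5201i) = (-0.01302 + 0.01469i)
|100⟩: (-0.3822 + 0.9227i)(-1/√2)(-0.8372) = (-0.2263 + 0.5462i)
|101⟩: (-0.3822 + 0.9227i)(-1/√2)(-0.169 + 0.5201i) = (0.2937 + 0.2508i)
|110⟩: (-0.3822 + 0.9227i)(0.6482 + 0.2825i)(-0.8372) = (0.4256 - 0.4103i)
|111⟩: (-0.3822 + 0.9227i)(0.6482 + 0.2825i)(-0.169 + 0.5201i) = (-0.169 - 0.3473i)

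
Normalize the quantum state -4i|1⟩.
-i|1⟩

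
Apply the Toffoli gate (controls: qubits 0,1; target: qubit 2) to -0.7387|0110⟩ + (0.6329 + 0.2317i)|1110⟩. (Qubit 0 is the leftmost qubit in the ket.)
-0.7387|0110⟩ + (0.6329 + 0.2317i)|1100⟩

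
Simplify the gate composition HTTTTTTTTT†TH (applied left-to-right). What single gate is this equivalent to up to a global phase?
I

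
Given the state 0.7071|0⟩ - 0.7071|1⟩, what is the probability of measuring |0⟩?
0.5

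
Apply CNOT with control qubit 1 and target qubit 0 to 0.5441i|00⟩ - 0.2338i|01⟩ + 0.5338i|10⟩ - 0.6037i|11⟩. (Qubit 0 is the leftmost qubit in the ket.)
0.5441i|00⟩ - 0.6037i|01⟩ + 0.5338i|10⟩ - 0.2338i|11⟩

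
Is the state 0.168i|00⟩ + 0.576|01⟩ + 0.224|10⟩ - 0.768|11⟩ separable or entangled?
Entangled

Writing the state as a|00⟩ + b|01⟩ + c|10⟩ + d|11⟩, it is a product state iff ad − bc = 0.
Here (a, b, c, d) = (0.168i, 0.576, 0.224, -0.768): ad − bc = (0.168i)(-0.768) − (0.576)(0.224) = (-0.129 - 0.129i) ≠ 0, so the state is entangled.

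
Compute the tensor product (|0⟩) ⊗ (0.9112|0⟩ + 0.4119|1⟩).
0.9112|00⟩ + 0.4119|01⟩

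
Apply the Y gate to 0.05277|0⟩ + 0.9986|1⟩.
-0.9986i|0⟩ + 0.05277i|1⟩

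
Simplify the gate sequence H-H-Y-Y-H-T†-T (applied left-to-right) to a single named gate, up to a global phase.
H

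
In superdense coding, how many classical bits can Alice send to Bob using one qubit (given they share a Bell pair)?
2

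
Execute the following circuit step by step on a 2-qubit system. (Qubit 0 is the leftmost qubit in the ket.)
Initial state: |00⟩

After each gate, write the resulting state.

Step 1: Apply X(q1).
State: |01⟩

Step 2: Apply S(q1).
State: i|01⟩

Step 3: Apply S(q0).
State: i|01⟩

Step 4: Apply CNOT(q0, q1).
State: i|01⟩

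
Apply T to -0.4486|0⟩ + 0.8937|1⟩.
-0.4486|0⟩ + (0.6319 + 0.6319i)|1⟩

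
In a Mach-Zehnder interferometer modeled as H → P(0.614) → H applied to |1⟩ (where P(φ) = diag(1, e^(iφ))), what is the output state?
(0.09133 - 0.2881i)|0⟩ + (0.9087 + 0.2881i)|1⟩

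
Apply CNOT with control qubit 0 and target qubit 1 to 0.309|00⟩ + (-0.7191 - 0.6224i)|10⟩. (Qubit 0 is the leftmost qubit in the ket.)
0.309|00⟩ + (-0.7191 - 0.6224i)|11⟩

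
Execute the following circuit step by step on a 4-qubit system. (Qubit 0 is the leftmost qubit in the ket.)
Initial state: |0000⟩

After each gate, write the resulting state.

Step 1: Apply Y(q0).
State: i|1000⟩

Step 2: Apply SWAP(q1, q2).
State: i|1000⟩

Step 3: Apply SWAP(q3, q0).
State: i|0001⟩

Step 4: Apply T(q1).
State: i|0001⟩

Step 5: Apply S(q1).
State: i|0001⟩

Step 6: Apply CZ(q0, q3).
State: i|0001⟩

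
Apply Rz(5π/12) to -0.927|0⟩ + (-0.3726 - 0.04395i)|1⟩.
(-0.7354 + 0.5643i)|0⟩ + (-0.2688 - 0.2617i)|1⟩

Rz(5π/12) = [[e^(−iθ/2), 0], [0, e^(iθ/2)]] with e^(±iθ/2) = cos(θ/2) ± i·sin(θ/2); θ = 5π/12, cos(θ/2) ≈ 0.793353, sin(θ/2) ≈ 0.608761.
With a = amp(|0⟩) = -0.927 and b = amp(|1⟩) = (-0.3726 - 0.04395i):
new amp(|0⟩) = (0.793353 - 0.608761i)·a = (-0.7354 + 0.5643i)
new amp(|1⟩) = (0.793353 + 0.608761i)·b = (-0.2688 - 0.2617i)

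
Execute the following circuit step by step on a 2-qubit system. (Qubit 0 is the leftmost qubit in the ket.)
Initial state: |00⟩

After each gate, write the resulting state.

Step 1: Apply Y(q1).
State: i|01⟩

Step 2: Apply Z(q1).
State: -i|01⟩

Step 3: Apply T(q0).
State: -i|01⟩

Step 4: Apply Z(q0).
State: -i|01⟩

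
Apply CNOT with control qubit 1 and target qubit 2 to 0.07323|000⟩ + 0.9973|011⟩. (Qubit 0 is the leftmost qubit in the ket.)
0.07323|000⟩ + 0.9973|010⟩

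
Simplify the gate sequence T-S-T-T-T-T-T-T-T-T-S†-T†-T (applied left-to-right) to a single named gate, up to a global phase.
T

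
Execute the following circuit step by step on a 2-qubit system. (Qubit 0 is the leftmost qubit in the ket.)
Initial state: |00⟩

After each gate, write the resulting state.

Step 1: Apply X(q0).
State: |10⟩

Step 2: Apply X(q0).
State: |00⟩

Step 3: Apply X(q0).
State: |10⟩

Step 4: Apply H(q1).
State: 1/√2|10⟩ + 1/√2|11⟩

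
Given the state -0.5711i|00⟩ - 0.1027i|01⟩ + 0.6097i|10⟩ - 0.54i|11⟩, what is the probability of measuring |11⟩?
0.2916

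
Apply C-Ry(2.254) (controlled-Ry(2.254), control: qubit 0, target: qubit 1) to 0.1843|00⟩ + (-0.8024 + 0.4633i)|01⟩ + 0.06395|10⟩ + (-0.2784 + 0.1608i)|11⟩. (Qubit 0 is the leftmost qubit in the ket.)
0.1843|00⟩ + (-0.8024 + 0.4633i)|01⟩ + (0.2789 - 0.1452i)|10⟩ + (-0.06178 + 0.06904i)|11⟩

C-Ry(2.254) leaves the control-|0⟩ kets |00⟩, |01⟩ unchanged and applies Ry(2.254) to qubit 1 on the control-|1⟩ pair (|10⟩, |11⟩).
Ry(2.254) = [[cos(θ/2), −sin(θ/2)], [sin(θ/2), cos(θ/2)]]; θ = 2.254, cos(θ/2) ≈ 0.429371, sin(θ/2) ≈ 0.903128.
With a = amp(|10⟩) = 0.06395 and b = amp(|11⟩) = (-0.2784 + 0.1608i):
new amp(|10⟩) = (0.429371)·a + (-0.903128)·b = (0.2789 - 0.1452i)
new amp(|11⟩) = (0.903128)·a + (0.429371)·b = (-0.06178 + 0.06904i)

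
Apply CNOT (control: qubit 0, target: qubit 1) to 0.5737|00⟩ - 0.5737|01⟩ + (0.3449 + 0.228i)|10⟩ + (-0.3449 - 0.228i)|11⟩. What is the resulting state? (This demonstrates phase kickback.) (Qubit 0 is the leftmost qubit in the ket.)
0.5737|00⟩ - 0.5737|01⟩ + (-0.3449 - 0.228i)|10⟩ + (0.3449 + 0.228i)|11⟩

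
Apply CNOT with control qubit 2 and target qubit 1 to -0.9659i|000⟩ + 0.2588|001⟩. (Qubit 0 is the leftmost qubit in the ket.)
-0.9659i|000⟩ + 0.2588|011⟩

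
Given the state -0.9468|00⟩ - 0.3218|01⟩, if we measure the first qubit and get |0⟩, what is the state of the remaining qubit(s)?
-0.9468|0⟩ - 0.3218|1⟩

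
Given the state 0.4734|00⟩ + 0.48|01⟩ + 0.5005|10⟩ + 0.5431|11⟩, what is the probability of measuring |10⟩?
0.2505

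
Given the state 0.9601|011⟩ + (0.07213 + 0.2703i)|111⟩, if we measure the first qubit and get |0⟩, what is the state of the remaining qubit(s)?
|11⟩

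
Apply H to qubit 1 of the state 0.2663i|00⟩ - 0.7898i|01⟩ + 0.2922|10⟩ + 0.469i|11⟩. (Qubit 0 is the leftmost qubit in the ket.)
-0.3702i|00⟩ + 0.7468i|01⟩ + (0.2066 + 0.3316i)|10⟩ + (0.2066 - 0.3316i)|11⟩

H on qubit 1 mixes each pair of kets that differ only in qubit 1: amplitudes (a, b) of (|…0…⟩, |…1…⟩) become ((a + b)/√2, (a − b)/√2). Kets absent from the input have amplitude 0.
(|00⟩, |01⟩): (a, b) = (0.2663i, -0.7898i) → (-0.3702i, 0.7468i)
(|10⟩, |11⟩): (a, b) = (0.2922, 0.469i) → ((0.2066 + 0.3316i), (0.2066 - 0.3316i))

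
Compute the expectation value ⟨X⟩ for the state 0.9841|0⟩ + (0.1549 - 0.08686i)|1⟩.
0.3049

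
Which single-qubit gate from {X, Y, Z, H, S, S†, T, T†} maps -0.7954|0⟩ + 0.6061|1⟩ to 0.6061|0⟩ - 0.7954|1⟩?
X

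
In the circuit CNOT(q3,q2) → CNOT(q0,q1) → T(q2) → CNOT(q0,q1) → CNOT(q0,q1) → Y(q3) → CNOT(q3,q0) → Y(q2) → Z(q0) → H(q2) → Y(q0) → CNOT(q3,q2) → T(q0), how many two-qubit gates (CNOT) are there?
6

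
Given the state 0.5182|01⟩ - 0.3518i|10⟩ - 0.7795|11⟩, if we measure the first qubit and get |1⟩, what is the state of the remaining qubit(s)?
-0.4114i|0⟩ - 0.9115|1⟩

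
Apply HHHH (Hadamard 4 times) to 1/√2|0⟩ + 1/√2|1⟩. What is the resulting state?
1/√2|0⟩ + 1/√2|1⟩

H² = I, so an even number of Hadamards cancels: H^4 = I and the state is unchanged.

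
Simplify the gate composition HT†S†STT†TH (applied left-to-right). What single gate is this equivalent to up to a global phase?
I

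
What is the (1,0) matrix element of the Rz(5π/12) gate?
0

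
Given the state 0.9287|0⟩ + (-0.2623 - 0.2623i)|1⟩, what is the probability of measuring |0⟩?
0.8625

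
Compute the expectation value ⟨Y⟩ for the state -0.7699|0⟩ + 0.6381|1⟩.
0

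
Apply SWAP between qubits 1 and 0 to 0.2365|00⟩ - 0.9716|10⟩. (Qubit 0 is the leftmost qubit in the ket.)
0.2365|00⟩ - 0.9716|01⟩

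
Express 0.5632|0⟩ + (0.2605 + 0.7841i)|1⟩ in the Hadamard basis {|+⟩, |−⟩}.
(0.5824 + 0.5544i)|+⟩ + (0.214 - 0.5544i)|−⟩

With |ψ⟩ = α|0⟩ + β|1⟩, the Hadamard-basis coefficients are ⟨+|ψ⟩ = (α + β)/√2 and ⟨−|ψ⟩ = (α − β)/√2.
Here α = 0.5632, β = (0.2605 + 0.7841i): (α + β)/√2 = (0.5824 + 0.5544i), (α − β)/√2 = (0.214 - 0.5544i).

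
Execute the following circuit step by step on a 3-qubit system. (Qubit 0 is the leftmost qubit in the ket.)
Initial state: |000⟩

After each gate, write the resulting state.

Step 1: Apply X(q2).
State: |001⟩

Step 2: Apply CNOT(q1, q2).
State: |001⟩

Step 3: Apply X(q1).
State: |011⟩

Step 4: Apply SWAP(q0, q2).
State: |110⟩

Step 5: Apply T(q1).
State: (1/√2 + (1/√2)i)|110⟩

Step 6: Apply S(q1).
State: (-1/√2 + (1/√2)i)|110⟩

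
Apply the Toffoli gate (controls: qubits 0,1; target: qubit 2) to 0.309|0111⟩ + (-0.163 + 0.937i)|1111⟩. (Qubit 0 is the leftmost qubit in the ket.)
0.309|0111⟩ + (-0.163 + 0.937i)|1101⟩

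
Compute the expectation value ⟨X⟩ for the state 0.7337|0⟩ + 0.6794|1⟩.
0.997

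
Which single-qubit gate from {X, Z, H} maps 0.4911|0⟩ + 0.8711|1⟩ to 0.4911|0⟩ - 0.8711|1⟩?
Z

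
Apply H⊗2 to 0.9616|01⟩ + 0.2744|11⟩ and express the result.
0.618|00⟩ - 0.618|01⟩ + 0.3436|10⟩ - 0.3436|11⟩

H⊗2 gives amp(|y⟩) = (1/2) Σ_x (−1)^(x·y) amp(|x⟩), where x·y is the number of positions in which both x and y have a 1.
|00⟩: (0.9616 + 0.2744)/2 = 0.618
|01⟩: (-0.9616 - 0.2744)/2 = -0.618
|10⟩: (0.9616 - 0.2744)/2 = 0.3436
|11⟩: (-0.9616 + 0.2744)/2 = -0.3436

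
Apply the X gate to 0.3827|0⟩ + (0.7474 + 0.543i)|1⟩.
(0.7474 + 0.543i)|0⟩ + 0.3827|1⟩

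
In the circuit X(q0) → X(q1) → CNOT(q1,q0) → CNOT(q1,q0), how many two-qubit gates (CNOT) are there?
2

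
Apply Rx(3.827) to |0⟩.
-0.336|0⟩ - 0.9418i|1⟩

Rx(3.827) = [[cos(θ/2), −i·sin(θ/2)], [−i·sin(θ/2), cos(θ/2)]]; θ = 3.827, cos(θ/2) ≈ -0.336035, sin(θ/2) ≈ 0.94185.
With a = amp(|0⟩) = 1 and b = amp(|1⟩) = 0:
new amp(|0⟩) = (-0.336035)·a + (-0.94185i)·b = -0.336
new amp(|1⟩) = (-0.94185i)·a + (-0.336035)·b = -0.9418i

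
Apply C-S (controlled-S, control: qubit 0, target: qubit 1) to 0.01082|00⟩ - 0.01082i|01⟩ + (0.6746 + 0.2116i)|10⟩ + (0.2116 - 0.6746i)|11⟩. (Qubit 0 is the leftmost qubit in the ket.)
0.01082|00⟩ - 0.01082i|01⟩ + (0.6746 + 0.2116i)|10⟩ + (0.6746 + 0.2116i)|11⟩

C-S leaves the control-|0⟩ kets |00⟩, |01⟩ unchanged and applies S to qubit 1 on the control-|1⟩ pair (|10⟩, |11⟩).
S = [[1, 0], [0, i]].
With a = amp(|10⟩) = (0.6746 + 0.2116i) and b = amp(|11⟩) = (0.2116 - 0.6746i):
new amp(|10⟩) = (1)·a = (0.6746 + 0.2116i)
new amp(|11⟩) = (i)·b = (0.6746 + 0.2116i)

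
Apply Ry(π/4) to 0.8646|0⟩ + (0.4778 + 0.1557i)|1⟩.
(0.6159 - 0.05958i)|0⟩ + (0.7723 + 0.1438i)|1⟩

Ry(π/4) = [[cos(θ/2), −sin(θ/2)], [sin(θ/2), cos(θ/2)]]; θ = π/4, cos(θ/2) ≈ 0.92388, sin(θ/2) ≈ 0.382683.
With a = amp(|0⟩) = 0.8646 and b = amp(|1⟩) = (0.4778 + 0.1557i):
new amp(|0⟩) = (0.92388)·a + (-0.382683)·b = (0.6159 - 0.05958i)
new amp(|1⟩) = (0.382683)·a + (0.92388)·b = (0.7723 + 0.1438i)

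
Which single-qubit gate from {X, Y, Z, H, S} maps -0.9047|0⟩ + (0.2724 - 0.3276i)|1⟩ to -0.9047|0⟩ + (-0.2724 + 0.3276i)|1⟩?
Z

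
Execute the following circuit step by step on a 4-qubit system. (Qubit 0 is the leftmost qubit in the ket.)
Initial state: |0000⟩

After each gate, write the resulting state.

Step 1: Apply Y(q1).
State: i|0100⟩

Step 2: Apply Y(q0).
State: -|1100⟩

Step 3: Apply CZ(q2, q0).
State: -|1100⟩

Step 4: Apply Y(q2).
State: -i|1110⟩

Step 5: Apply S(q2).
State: |1110⟩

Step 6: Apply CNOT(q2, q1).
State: |1010⟩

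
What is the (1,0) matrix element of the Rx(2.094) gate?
-0.8659i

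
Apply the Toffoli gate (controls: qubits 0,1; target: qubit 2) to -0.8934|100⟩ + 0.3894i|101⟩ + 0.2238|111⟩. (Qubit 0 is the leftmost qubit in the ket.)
-0.8934|100⟩ + 0.3894i|101⟩ + 0.2238|110⟩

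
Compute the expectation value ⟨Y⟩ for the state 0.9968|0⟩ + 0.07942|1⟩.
0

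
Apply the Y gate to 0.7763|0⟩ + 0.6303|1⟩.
-0.6303i|0⟩ + 0.7763i|1⟩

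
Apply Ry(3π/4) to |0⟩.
0.3827|0⟩ + 0.9239|1⟩

Ry(3π/4) = [[cos(θ/2), −sin(θ/2)], [sin(θ/2), cos(θ/2)]]; θ = 3π/4, cos(θ/2) ≈ 0.382683, sin(θ/2) ≈ 0.92388.
With a = amp(|0⟩) = 1 and b = amp(|1⟩) = 0:
new amp(|0⟩) = (0.382683)·a + (-0.92388)·b = 0.3827
new amp(|1⟩) = (0.92388)·a + (0.382683)·b = 0.9239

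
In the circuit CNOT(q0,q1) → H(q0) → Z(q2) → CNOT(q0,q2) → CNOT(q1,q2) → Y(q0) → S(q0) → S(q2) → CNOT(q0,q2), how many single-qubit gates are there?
5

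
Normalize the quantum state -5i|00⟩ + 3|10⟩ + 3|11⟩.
-0.7625i|00⟩ + 0.4575|10⟩ + 0.4575|11⟩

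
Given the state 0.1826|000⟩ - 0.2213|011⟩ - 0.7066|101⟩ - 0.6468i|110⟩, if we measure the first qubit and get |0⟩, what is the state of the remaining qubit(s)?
0.6364|00⟩ - 0.7713|11⟩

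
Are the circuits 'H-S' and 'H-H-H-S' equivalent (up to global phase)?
Yes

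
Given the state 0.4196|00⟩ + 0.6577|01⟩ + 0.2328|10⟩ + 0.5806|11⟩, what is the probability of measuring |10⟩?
0.0542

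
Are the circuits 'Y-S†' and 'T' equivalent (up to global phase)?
No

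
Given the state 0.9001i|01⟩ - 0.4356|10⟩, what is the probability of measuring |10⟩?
0.1897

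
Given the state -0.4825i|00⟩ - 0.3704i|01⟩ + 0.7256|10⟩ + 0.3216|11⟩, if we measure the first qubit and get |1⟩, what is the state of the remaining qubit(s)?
0.9142|0⟩ + 0.4052|1⟩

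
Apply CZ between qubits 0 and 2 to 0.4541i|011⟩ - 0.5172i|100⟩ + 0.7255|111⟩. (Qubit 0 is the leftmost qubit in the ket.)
0.4541i|011⟩ - 0.5172i|100⟩ - 0.7255|111⟩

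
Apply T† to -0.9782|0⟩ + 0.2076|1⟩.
-0.9782|0⟩ + (0.1468 - 0.1468i)|1⟩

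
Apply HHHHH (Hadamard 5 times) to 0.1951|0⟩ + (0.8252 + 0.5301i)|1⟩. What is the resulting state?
(0.7215 + 0.3748i)|0⟩ + (-0.4455 - 0.3748i)|1⟩

H² = I, so H^5 = H: a single Hadamard. With (a, b) = (0.1951, (0.8252 + 0.5301i)), H gives ((a + b)/√2, (a − b)/√2) = ((0.7215 + 0.3748i), (-0.4455 - 0.3748i)).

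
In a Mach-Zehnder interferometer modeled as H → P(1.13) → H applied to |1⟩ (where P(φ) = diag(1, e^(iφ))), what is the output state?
(0.2867 - 0.4522i)|0⟩ + (0.7133 + 0.4522i)|1⟩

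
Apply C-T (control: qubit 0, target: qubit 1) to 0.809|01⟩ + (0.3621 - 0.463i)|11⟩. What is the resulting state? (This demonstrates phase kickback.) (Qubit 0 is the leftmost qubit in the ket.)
0.809|01⟩ + (0.5834 - 0.07135i)|11⟩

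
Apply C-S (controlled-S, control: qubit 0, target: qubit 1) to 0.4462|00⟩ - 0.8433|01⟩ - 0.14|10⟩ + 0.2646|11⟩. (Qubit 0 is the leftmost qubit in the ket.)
0.4462|00⟩ - 0.8433|01⟩ - 0.14|10⟩ + 0.2646i|11⟩

C-S leaves the control-|0⟩ kets |00⟩, |01⟩ unchanged and applies S to qubit 1 on the control-|1⟩ pair (|10⟩, |11⟩).
S = [[1, 0], [0, i]].
With a = amp(|10⟩) = -0.14 and b = amp(|11⟩) = 0.2646:
new amp(|10⟩) = (1)·a = -0.14
new amp(|11⟩) = (i)·b = 0.2646i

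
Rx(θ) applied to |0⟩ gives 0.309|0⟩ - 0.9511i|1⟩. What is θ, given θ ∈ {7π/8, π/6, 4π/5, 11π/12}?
4π/5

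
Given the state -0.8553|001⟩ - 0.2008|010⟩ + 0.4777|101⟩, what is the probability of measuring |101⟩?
0.2282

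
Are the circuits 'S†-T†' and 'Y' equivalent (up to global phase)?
No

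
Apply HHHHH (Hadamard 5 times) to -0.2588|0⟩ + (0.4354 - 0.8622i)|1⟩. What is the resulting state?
(0.1249 - 0.6097i)|0⟩ + (-0.4909 + 0.6097i)|1⟩

H² = I, so H^5 = H: a single Hadamard. With (a, b) = (-0.2588, (0.4354 - 0.8622i)), H gives ((a + b)/√2, (a − b)/√2) = ((0.1249 - 0.6097i), (-0.4909 + 0.6097i)).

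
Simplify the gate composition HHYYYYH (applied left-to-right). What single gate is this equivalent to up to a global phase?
H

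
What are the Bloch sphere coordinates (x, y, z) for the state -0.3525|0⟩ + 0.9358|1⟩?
(-0.6597, 0, -0.7515)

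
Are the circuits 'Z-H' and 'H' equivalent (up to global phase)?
No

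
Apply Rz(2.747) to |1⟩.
(0.196 + 0.9806i)|1⟩

Rz(2.747) = [[e^(−iθ/2), 0], [0, e^(iθ/2)]] with e^(±iθ/2) = cos(θ/2) ± i·sin(θ/2); θ = 2.747, cos(θ/2) ≈ 0.196019, sin(θ/2) ≈ 0.9806.
With a = amp(|0⟩) = 0 and b = amp(|1⟩) = 1:
new amp(|0⟩) = (0.196019 - 0.9806i)·a = 0
new amp(|1⟩) = (0.196019 + 0.9806i)·b = (0.196 + 0.9806i)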